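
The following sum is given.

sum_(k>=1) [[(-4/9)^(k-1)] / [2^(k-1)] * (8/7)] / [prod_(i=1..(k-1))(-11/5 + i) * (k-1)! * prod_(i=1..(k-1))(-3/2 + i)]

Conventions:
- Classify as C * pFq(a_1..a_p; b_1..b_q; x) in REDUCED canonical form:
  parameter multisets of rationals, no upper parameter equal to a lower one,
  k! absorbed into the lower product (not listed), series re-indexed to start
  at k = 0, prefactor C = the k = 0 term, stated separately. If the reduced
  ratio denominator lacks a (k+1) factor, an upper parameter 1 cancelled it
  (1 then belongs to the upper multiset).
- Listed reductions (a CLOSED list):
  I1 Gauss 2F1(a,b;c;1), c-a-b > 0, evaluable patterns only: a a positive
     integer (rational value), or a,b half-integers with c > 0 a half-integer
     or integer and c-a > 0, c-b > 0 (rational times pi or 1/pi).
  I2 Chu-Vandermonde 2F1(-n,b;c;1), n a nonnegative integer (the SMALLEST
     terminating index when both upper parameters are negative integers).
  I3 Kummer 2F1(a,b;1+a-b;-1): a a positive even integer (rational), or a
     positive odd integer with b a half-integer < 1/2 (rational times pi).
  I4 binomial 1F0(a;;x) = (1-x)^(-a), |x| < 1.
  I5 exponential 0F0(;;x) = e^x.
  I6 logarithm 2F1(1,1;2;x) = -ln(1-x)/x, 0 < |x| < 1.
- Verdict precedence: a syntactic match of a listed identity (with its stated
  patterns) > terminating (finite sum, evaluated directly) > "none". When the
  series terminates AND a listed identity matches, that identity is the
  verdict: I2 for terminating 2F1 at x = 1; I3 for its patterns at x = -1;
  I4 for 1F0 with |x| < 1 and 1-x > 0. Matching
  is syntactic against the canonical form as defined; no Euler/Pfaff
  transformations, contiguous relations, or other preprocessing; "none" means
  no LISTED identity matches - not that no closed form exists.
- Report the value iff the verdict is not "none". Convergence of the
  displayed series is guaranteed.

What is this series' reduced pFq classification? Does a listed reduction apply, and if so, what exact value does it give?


The series (x = -2/9) is 0F2: upper {-}, lower {-6/5, -1/2}, prefactor 8/7. Verdict: none - this 0F2 at x = -2/9 matches no listed pattern, and upper {-} holds no stopper.

The tell: with t_0 = 8/7, the lower running product (prefactor 8/7) is a rising factorial.
Ratio: r(k) = (-2/9) * 1 / [(k-6/5) (k-1/2) (k+1)] - rational; roots negated = parameters, x = (-2/9), C = 8/7.


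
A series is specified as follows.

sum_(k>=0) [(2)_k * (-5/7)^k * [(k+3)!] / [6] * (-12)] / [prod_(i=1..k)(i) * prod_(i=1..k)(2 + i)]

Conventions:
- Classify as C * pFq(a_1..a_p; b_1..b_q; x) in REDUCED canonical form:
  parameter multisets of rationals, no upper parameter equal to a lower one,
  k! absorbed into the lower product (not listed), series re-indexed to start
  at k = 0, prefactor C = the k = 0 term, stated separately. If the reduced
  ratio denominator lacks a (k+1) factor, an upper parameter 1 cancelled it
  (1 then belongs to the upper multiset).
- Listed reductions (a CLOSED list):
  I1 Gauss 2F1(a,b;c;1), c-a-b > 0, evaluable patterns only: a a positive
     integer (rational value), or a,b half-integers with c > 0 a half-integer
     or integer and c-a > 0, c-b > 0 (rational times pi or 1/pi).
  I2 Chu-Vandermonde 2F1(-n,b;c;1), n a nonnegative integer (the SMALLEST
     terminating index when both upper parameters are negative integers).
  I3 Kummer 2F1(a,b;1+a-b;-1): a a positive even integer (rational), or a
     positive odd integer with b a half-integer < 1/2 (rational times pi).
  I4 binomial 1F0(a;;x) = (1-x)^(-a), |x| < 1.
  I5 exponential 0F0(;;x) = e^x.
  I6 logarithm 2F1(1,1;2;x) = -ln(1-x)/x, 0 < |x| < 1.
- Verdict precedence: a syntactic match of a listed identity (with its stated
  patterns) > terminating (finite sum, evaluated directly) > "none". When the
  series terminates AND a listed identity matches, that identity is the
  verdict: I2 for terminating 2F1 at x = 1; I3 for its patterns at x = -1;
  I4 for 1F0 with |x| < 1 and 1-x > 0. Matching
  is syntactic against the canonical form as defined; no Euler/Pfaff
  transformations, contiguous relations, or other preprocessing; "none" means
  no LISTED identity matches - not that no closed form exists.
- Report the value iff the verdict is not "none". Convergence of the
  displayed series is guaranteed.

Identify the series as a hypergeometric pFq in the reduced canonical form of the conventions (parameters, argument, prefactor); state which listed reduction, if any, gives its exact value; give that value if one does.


Classification (C = -12): 2F1 with upper {2, 4}, lower {3}, argument x = -5/7. Verdict: none. A 2F1 with upper {2, 4} fits none of I1-I6 at x = -5/7; the sum runs forever.

Key observation: from the first term -12: the factorial ratio (prefactor -12) (k+a-1)!/(a-1)! is a rising factorial (a)_k.
Term ratio: r(k) = (-5/7) * (k+2) (k+4) / [(k+3) (k+1)] - rational in k, leading ratio (-5/7); with t_0 = -12, classification follows.


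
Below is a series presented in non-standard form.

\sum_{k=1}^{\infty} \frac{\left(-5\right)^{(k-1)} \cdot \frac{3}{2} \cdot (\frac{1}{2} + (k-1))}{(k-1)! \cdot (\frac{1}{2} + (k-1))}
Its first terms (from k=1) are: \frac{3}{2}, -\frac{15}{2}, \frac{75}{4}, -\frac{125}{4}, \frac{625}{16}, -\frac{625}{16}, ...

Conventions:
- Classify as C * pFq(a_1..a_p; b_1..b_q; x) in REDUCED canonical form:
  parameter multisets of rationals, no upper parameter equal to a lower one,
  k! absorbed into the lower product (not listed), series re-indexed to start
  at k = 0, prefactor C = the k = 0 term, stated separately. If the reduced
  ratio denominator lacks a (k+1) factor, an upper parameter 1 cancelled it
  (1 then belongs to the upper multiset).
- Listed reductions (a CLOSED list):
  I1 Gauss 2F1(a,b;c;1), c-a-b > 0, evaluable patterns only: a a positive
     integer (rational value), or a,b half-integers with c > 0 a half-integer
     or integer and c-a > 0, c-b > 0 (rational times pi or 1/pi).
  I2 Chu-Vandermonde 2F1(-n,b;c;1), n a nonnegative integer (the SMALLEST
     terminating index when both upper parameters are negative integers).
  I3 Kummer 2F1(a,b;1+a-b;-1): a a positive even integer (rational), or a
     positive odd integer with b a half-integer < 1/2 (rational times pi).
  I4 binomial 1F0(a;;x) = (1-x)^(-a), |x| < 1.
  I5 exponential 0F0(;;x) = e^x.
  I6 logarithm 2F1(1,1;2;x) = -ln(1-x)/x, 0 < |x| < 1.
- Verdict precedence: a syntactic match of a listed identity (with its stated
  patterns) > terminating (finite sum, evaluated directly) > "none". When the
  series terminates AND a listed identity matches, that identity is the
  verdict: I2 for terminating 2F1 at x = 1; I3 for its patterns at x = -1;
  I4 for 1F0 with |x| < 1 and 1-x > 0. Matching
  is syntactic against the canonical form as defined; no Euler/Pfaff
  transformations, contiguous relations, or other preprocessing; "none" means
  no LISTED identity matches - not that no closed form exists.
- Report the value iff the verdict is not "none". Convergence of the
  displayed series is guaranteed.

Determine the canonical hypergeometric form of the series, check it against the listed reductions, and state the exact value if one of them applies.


Canonical form: C = \frac{3}{2} times 0F0 with upper {-}, lower {-}, x = -5. Verdict (x = -5): the exponential series (I5) applies (the 0F0 exponential series at x = -5). Exact value: \frac{3}{2} \cdot e^{-5}.

Key observation: x = -5 and k + 1/2 divides numerator and denominator alike; prefactor 3/2 after cancelling.
Ratio: r(k) = -5 * 1 / [(k+1)] - poly over poly, x = -5 from leading terms; C = \frac{3}{2} at k = 0.


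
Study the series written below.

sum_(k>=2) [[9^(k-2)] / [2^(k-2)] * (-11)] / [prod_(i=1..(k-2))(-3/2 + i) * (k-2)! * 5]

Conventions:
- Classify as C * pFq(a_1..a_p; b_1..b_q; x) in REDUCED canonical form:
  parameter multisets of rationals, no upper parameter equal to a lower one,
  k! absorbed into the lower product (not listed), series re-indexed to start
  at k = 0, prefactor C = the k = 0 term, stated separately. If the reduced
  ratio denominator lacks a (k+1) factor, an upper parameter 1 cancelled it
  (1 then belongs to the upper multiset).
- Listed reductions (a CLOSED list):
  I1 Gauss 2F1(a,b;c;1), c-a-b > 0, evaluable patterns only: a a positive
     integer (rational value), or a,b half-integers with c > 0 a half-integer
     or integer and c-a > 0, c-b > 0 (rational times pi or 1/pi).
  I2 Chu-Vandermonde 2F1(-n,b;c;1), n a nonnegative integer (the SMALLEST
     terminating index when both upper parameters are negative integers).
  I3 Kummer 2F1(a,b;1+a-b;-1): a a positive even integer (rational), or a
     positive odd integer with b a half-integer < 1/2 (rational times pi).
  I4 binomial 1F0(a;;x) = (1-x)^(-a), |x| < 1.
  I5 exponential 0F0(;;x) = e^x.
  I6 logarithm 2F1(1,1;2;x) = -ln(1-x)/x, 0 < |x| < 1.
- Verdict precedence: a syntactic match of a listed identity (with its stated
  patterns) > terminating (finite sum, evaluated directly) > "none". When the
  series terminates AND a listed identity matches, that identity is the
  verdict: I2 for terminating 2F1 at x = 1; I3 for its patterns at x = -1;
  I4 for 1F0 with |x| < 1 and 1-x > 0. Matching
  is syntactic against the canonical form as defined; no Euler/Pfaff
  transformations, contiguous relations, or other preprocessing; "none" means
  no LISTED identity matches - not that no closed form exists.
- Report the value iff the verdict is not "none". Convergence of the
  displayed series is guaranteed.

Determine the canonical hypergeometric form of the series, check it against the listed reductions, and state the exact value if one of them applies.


Key observation: with t_0 = -11/5, the lower running product (prefactor -11/5) is a rising factorial.
Adjacent-term ratio: r(k) = (9/2) * 1 / [(k-1/2) (k+1)] - poly over poly, x = (9/2) from leading terms; C = -11/5 at k = 0.

The series (x = 9/2) is 0F1: upper {-}, lower {-1/2}, prefactor -11/5. Verdict: none - this 0F1 at x = 9/2 matches no listed pattern, and upper {-} holds no stopper.


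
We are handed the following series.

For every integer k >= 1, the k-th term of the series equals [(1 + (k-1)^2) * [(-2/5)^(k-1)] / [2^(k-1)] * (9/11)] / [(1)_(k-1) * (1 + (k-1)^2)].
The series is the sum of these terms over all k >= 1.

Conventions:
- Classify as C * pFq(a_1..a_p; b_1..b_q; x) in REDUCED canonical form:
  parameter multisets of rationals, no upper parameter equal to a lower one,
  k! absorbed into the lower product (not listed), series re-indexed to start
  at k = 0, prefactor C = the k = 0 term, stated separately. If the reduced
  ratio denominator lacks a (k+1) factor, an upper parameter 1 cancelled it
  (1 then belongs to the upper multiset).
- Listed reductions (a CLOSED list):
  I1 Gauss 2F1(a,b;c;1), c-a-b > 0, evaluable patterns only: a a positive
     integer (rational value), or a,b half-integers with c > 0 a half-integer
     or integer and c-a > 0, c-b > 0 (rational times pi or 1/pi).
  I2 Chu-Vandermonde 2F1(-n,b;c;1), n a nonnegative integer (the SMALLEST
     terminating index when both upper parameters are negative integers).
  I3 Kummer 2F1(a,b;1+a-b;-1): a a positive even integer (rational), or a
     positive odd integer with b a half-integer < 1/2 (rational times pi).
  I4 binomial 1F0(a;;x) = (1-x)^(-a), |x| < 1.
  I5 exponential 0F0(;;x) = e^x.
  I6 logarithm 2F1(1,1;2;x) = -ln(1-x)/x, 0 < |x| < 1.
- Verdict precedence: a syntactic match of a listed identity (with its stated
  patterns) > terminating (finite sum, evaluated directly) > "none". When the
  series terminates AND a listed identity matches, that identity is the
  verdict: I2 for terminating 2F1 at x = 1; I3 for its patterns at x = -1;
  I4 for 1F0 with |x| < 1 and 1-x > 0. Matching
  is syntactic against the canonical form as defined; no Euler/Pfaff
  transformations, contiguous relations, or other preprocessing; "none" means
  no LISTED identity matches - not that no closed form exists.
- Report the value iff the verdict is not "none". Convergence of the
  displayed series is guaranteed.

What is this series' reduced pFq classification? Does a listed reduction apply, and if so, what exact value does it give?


Reduced: x = -1/5, 0F0, upper = {-}, lower = {-}, C = 9/11. Verdict: the I5 exponential reduction matches (the 0F0 exponential series at x = -1/5). Hence: (9/11) * e^(-1/5).

First insight: with t_0 = 9/11, k^2 + 1 divides numerator and denominator alike; prefactor 9/11 after cancelling.
Step ratio: r(k) = (-1/5) * 1 / [(k+1)] - poly over poly, x = (-1/5) from leading terms; C = 9/11 at k = 0.


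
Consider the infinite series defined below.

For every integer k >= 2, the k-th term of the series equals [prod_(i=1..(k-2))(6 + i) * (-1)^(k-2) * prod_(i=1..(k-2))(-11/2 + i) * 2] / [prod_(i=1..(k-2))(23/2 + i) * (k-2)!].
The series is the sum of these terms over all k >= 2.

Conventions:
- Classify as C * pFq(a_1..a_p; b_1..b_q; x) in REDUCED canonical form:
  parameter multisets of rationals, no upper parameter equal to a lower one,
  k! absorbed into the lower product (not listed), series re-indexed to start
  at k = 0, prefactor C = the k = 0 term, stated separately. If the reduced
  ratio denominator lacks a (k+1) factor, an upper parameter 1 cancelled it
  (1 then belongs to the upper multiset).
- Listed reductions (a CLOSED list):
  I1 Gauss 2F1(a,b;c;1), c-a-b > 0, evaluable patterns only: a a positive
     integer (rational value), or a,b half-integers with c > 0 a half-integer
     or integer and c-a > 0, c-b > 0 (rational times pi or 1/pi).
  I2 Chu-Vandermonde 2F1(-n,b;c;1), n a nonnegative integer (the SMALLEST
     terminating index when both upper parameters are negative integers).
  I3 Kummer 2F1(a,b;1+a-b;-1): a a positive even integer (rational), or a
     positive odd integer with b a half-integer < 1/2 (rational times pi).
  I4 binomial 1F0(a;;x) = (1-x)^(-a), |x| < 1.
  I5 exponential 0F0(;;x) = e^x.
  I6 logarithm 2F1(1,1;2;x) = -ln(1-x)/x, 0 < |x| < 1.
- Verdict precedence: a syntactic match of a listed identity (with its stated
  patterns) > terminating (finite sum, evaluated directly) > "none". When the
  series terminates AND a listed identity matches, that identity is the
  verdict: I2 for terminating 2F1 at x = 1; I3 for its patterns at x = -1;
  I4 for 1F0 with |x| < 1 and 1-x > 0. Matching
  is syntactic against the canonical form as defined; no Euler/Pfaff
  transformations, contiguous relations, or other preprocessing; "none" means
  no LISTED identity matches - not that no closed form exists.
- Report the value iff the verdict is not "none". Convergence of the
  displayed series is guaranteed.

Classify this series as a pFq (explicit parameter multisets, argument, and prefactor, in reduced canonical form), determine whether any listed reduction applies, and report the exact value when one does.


This is 2 * 2F1(-9/2, 7; 25/2; -1) in reduced canonical form. Verdict at x = -1: Kummer's theorem (I3) matches (x = -1; c = 25/2 equals 1+a-b for upper {-9/2, 7}: listed pattern). Value: (334639305/67108864) * pi.

Key observation: t_0 being 2, the lower running product (C = 2) is a rising factorial.
Adjacent-term ratio: r(k) = (-1) * (k-9/2) (k+7) / [(k+25/2) (k+1)] - poly over poly, x = (-1) from leading terms; C = 2 at k = 0.


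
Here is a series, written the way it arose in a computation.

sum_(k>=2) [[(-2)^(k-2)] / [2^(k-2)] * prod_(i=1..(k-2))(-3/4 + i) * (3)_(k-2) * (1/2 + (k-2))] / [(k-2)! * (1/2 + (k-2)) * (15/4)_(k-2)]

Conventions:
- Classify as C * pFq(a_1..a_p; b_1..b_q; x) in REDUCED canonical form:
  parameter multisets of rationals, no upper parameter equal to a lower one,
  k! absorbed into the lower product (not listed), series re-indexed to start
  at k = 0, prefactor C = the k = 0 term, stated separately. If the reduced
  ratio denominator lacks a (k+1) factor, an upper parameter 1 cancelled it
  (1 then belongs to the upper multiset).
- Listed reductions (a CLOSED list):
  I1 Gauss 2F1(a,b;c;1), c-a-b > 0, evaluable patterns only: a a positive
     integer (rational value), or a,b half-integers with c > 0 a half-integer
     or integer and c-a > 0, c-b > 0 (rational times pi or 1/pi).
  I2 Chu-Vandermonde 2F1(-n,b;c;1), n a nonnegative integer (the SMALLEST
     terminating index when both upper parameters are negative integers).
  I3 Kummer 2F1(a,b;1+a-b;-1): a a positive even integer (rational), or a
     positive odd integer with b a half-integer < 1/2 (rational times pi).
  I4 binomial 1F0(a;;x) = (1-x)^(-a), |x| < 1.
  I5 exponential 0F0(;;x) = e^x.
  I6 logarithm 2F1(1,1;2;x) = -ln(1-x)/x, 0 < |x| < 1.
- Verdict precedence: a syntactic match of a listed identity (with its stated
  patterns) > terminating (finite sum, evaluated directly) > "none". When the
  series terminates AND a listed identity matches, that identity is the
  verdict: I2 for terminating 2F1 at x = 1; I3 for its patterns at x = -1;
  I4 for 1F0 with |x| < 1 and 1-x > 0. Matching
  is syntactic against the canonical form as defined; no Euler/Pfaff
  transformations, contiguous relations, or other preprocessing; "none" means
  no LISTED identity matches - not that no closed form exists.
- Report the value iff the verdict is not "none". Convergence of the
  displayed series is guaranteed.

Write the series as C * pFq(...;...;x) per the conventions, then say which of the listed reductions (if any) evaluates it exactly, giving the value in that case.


Prefactor 1, argument -1: 2F1 with upper {1/4, 3} over lower {15/4}. Verdict: none. Every listed pattern misses the 2F1 form at -1, upper {1/4, 3}.

Structural cue: from the first term 1: the two k-th powers (prefactor 1) combine into one argument.
Consecutive-term ratio: r(k) = (-1) * (k+1/4) (k+3) / [(k+15/4) (k+1)] ; factor over Q: parameters, x = (-1), and C = 1.


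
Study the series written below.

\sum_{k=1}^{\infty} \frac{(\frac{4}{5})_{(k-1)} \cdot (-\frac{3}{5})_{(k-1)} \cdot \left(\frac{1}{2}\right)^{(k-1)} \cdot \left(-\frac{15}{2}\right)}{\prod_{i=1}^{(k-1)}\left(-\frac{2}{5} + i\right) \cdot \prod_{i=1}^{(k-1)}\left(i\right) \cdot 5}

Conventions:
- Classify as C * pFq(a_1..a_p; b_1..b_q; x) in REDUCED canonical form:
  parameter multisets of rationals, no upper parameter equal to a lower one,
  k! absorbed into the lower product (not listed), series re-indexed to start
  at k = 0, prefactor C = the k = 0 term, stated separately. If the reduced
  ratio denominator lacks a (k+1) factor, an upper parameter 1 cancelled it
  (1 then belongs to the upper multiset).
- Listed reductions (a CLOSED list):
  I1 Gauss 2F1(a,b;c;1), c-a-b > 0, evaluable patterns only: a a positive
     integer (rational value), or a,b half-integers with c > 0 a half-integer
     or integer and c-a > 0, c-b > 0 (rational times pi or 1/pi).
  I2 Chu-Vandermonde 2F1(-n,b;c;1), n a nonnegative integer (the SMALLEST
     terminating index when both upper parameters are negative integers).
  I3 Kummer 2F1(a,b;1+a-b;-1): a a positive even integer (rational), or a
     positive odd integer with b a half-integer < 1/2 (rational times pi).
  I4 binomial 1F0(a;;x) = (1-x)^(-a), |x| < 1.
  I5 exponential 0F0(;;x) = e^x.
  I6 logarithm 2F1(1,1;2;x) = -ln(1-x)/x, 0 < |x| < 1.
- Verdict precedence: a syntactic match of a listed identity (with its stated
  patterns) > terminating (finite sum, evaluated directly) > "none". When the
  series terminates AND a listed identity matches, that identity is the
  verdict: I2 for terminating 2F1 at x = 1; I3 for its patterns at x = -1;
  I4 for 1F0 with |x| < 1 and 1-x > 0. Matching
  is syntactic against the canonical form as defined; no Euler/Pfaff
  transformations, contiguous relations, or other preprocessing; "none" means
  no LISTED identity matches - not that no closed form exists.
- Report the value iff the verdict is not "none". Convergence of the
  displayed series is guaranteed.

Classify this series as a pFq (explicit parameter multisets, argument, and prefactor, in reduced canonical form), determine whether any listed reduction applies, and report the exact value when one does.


At argument \frac{1}{2}: a 2F1 with upper {-\frac{3}{5}, \frac{4}{5}}, lower {\frac{3}{5}}, scaled by C = -\frac{3}{2}. Verdict: no listed reduction: x = \frac{1}{2} and upper {-\frac{3}{5}, \frac{4}{5}} fail every I1-I6 pattern.

The tell: x = \frac{1}{2} and the lower running product (prefactor -3/2) is a rising factorial.
Consecutive-term ratio: r(k) = \frac{1}{2} * (k-\frac{3}{5}) (k+\frac{4}{5}) / [(k+\frac{3}{5}) (k+1)] - rational in k, leading ratio \frac{1}{2}; with t_0 = -\frac{3}{2}, classification follows.


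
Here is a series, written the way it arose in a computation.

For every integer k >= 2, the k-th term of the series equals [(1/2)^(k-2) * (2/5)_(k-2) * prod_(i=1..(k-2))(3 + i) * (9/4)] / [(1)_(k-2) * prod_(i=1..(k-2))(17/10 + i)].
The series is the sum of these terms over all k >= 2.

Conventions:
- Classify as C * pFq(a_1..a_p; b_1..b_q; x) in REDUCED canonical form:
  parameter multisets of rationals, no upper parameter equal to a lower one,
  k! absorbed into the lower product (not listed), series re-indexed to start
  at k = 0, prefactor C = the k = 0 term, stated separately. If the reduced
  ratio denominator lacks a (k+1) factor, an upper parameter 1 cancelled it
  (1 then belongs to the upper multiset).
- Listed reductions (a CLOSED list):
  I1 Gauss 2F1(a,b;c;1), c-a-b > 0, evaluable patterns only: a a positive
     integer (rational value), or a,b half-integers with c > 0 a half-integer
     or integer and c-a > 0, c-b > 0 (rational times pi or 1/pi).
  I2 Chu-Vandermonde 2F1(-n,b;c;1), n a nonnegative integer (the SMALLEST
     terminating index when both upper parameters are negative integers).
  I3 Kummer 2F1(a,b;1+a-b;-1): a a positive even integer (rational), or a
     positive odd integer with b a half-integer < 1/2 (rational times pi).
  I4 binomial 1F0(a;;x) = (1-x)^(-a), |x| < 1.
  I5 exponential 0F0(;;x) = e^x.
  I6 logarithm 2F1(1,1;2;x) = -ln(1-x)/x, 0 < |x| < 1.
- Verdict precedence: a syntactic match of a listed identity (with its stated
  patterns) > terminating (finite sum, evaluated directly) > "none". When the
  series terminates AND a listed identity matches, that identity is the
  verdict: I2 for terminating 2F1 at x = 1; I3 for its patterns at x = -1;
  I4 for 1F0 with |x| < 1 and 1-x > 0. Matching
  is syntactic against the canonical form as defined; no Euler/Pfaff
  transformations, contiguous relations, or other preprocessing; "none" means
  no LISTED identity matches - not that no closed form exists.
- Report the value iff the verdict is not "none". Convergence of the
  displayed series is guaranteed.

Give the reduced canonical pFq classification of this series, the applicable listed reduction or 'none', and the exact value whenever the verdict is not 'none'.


First insight: t_0 = 9/4 here, and the running product (prefactor 9/4) telescopes to a rising factorial.
Consecutive-term ratio: r(k) = (1/2) * (k+2/5) (k+4) / [(k+27/10) (k+1)] ; factor over Q: parameters, x = (1/2), and C = 9/4.

Prefactor 9/4, argument 1/2: 2F1 with upper {2/5, 4} over lower {27/10}. Verdict: none. Every listed pattern misses the 2F1 form at 1/2, upper {2/5, 4}.


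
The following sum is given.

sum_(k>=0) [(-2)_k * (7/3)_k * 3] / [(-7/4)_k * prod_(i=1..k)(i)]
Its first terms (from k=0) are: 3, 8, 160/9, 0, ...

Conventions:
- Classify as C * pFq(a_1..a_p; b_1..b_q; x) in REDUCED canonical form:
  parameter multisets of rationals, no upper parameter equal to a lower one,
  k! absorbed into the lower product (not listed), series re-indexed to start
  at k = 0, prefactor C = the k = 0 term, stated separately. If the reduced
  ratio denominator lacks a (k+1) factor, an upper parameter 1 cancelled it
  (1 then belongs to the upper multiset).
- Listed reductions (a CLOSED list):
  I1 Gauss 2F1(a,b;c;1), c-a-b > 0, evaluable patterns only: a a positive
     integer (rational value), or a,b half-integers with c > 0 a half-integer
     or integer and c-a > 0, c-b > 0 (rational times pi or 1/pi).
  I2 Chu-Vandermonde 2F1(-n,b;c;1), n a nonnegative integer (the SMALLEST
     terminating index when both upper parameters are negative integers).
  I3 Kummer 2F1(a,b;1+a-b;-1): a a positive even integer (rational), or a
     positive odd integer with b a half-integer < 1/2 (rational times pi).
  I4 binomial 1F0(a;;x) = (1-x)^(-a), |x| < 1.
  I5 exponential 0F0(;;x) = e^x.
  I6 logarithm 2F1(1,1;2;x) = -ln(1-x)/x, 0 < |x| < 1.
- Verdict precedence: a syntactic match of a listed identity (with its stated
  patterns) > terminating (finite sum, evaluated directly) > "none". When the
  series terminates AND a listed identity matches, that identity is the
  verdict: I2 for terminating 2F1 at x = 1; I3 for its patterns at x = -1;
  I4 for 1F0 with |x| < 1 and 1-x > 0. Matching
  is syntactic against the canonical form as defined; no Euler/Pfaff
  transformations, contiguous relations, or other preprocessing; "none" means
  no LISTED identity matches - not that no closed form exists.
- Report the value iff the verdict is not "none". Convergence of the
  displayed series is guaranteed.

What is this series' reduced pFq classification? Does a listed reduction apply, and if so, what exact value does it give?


This is 3 * 2F1(-2, 7/3; -7/4; 1) in reduced canonical form. Verdict at x = 1: Chu-Vandermonde (I2) matches (terminating 2F1 at x = 1 with n = 2, b = 7/3, c = -7/4). Hence: 259/9.

Key step: with t_0 = 3, the product of the first k integers (C = 3, x = 1) is k!.
Adjacent-term ratio: r(k) = 1 * (k-2) (k+7/3) / [(k-7/4) (k+1)] ; factor over Q: parameters, x = 1, and C = 3.


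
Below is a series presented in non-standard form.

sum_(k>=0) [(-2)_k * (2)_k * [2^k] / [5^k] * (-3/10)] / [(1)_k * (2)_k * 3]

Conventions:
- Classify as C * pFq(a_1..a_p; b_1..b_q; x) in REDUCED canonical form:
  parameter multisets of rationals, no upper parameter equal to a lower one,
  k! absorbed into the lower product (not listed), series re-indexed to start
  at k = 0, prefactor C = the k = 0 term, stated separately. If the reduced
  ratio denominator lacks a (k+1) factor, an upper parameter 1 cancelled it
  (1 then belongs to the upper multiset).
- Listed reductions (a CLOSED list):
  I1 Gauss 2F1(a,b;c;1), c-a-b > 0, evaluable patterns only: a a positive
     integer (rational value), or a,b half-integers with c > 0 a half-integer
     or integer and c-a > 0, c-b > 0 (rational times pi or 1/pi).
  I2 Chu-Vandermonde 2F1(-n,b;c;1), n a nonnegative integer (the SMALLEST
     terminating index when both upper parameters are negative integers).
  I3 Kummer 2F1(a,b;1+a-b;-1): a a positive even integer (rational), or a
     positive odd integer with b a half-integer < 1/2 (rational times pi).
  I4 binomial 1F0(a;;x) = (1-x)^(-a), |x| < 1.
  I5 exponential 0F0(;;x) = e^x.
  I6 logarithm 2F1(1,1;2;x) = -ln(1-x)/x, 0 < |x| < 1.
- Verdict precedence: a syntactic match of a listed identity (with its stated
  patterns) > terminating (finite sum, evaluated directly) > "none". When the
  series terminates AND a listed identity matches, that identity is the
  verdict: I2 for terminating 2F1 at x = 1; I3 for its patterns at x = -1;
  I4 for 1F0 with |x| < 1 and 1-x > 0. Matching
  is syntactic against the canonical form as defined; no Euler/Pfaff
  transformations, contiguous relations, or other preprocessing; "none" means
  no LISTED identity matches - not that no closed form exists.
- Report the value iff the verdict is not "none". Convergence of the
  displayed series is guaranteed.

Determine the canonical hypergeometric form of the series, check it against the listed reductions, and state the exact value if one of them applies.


x = 2/5 here; the reduced form reads 1F0, upper {-2}, lower {-}, C = -1/10. Verdict (x = 2/5): the binomial series (I4) applies (the 1F0 binomial series: exponent 2, x = 2/5). Hence: -9/250.

Key observation: t_0 = -1/10 here, and the two geometric factors (prefactor -1/10) combine into one argument.
Term ratio: r(k) = (2/5) * (k-2) / [(k+1)] - rational; roots negated = parameters, x = (2/5), C = -1/10.


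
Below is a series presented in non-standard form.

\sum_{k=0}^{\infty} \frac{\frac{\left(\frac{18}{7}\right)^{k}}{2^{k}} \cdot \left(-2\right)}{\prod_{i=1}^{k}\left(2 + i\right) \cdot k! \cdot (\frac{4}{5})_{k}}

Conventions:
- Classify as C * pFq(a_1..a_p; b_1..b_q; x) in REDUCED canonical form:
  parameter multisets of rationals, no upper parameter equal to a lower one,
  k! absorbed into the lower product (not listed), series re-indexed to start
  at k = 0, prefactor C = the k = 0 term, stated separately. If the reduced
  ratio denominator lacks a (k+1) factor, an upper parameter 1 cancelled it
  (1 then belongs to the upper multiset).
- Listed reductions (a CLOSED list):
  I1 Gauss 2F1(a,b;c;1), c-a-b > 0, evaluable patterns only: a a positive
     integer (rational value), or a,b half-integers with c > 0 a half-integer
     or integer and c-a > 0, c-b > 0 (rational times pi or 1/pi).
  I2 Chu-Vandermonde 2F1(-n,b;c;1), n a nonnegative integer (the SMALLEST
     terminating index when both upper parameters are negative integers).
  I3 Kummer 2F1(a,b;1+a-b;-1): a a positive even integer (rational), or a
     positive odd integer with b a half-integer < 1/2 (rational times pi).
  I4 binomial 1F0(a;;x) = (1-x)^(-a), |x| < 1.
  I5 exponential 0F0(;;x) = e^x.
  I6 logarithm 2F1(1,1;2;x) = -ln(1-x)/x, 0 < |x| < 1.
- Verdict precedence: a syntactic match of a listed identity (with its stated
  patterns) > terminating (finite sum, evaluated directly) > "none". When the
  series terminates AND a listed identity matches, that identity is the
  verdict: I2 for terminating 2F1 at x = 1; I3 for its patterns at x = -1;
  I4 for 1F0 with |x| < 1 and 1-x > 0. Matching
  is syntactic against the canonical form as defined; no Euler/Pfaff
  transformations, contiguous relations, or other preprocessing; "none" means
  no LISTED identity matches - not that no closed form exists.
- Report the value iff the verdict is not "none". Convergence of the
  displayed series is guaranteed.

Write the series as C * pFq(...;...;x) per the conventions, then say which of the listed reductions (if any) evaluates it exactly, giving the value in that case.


At argument \frac{9}{7}: a 0F2 with upper {-}, lower {\frac{4}{5}, 3}, scaled by C = -2. Verdict: none (x = \frac{9}{7}): each listed identity misses the multisets {-} ; {\frac{4}{5}, 3}.

The tell: with t_0 = -2, the lower running product (prefactor -2) is a rising factorial.
Ratio: r(k) = \frac{9}{7} * 1 / [(k+\frac{4}{5}) (k+3) (k+1)] - rational in k, leading ratio \frac{9}{7}; with t_0 = -2, classification follows.


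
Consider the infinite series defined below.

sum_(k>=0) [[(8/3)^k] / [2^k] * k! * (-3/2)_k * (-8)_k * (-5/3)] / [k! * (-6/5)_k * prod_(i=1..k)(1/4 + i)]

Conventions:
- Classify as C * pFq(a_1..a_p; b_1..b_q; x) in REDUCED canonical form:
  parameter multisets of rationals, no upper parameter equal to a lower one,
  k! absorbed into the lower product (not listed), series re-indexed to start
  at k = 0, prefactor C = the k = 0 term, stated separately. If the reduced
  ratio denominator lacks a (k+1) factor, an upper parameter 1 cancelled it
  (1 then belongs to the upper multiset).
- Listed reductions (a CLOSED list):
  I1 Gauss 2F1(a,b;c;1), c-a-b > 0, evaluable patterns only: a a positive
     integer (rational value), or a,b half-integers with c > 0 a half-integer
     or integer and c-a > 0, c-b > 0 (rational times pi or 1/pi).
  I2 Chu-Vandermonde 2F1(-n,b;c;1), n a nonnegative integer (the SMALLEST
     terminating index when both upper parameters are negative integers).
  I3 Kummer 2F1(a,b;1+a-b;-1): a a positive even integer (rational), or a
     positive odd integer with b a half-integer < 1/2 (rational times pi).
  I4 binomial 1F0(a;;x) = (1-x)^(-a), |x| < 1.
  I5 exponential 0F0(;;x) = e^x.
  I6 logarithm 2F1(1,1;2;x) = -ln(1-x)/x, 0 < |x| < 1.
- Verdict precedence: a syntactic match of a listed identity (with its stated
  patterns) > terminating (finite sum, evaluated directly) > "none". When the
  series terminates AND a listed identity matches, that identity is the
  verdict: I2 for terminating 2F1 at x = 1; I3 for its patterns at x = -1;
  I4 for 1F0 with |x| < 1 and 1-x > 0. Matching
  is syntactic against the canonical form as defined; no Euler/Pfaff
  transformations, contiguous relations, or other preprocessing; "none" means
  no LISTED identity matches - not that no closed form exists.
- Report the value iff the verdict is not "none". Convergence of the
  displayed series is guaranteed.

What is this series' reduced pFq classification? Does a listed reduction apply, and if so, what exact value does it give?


The series (x = 4/3) is 3F2: upper {-8, -3/2, 1}, lower {-6/5, 5/4}, prefactor -5/3. Verdict: terminating - no listed pattern fits, but -8 in the upper list cuts the series at k = 8; direct evaluation. Exact value: -260296152100645/4378987569411.

Structural cue: x = (4/3) and the factorial ratio (C = -5/3) (k+a-1)!/(a-1)! is a rising factorial (a)_k.
Term ratio: r(k) = (4/3) * (k-8) (k-3/2) (k+1) / [(k-6/5) (k+5/4) (k+1)] - rational in k, leading ratio (4/3); with t_0 = -5/3, classification follows.


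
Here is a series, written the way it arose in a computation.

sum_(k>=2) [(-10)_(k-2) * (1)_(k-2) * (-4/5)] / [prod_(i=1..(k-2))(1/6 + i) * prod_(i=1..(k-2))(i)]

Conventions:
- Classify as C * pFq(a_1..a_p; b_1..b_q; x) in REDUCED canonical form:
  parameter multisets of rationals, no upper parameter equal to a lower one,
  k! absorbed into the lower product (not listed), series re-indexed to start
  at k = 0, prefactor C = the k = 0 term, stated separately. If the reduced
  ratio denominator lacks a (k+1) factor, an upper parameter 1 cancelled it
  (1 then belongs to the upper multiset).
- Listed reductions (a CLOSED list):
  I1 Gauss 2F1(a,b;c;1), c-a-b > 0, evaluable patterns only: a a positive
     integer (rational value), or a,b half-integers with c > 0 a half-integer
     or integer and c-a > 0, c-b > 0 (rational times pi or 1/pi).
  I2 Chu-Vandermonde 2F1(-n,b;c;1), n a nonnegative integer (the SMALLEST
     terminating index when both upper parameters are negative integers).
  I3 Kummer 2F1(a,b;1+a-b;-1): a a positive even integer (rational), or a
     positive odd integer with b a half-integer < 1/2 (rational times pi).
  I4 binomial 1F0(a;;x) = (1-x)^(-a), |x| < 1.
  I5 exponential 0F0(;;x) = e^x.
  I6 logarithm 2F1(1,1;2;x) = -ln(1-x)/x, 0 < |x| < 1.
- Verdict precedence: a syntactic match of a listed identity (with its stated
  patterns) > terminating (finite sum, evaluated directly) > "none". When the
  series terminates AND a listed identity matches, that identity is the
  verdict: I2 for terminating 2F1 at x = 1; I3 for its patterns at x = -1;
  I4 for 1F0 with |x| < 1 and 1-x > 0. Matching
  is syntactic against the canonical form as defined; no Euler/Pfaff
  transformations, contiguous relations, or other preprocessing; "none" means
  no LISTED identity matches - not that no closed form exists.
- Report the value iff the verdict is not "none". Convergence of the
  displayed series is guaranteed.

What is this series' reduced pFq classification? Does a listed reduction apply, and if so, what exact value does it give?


At argument 1: a 2F1 with upper {-10, 1}, lower {7/6}, scaled by C = -4/5. Verdict: the Chu-Vandermonde identity I2 fires (terminating 2F1 at x = 1 with n = 10, b = 1, c = 7/6). Its exact value is -4/305.

Key observation: from the first term -4/5: the lower running product (C = -4/5, x = 1) is a rising factorial.
Adjacent-term ratio: r(k) = 1 * (k-10) (k+1) / [(k+7/6) (k+1)] - rational in k, leading ratio 1; with t_0 = -4/5, classification follows.


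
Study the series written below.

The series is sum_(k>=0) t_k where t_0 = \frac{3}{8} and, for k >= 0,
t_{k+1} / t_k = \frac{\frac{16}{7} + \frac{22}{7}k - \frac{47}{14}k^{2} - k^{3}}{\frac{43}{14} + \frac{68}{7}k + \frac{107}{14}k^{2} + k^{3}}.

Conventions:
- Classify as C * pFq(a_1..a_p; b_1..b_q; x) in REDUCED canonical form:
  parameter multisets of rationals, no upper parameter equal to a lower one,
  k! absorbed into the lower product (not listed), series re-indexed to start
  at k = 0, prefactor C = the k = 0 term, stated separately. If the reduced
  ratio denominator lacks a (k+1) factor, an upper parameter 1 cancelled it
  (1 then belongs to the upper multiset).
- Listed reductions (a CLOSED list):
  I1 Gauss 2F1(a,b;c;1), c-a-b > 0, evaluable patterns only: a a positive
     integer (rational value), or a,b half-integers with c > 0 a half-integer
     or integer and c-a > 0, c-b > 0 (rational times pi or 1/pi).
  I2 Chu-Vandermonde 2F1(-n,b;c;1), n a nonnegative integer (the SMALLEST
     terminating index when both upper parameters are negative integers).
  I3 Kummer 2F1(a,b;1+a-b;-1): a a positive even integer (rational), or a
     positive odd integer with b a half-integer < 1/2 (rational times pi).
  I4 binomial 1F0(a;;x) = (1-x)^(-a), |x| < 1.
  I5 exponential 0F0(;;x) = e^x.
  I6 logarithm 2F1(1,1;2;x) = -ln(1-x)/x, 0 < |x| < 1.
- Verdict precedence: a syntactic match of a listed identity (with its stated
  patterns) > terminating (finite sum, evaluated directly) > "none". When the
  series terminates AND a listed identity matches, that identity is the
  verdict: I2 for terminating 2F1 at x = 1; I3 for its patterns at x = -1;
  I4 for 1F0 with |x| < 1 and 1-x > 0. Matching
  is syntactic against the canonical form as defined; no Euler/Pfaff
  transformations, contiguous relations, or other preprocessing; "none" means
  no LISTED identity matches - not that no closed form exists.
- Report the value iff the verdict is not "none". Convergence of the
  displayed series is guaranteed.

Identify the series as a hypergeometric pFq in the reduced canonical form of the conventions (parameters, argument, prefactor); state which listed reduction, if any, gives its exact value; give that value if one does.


The tell: with t_0 = \frac{3}{8}, the expanded ratio factors over Q; prefactor 3/8, roots give parameters.
Term ratio: r(k) = -1 * (k-\frac{8}{7}) (k+4) / [(k+\frac{43}{7}) (k+1)] - poly over poly, x = -1 from leading terms; C = \frac{3}{8} at k = 0.

Canonical form: C = \frac{3}{8} times 2F1 with upper {-\frac{8}{7}, 4}, lower {\frac{43}{7}}, x = -1. Verdict: this is Kummer (I3) (x = -1; c = \frac{43}{7} equals 1+a-b for upper {-\frac{8}{7}, 4}: listed pattern). Its exact value is \frac{261}{392}.


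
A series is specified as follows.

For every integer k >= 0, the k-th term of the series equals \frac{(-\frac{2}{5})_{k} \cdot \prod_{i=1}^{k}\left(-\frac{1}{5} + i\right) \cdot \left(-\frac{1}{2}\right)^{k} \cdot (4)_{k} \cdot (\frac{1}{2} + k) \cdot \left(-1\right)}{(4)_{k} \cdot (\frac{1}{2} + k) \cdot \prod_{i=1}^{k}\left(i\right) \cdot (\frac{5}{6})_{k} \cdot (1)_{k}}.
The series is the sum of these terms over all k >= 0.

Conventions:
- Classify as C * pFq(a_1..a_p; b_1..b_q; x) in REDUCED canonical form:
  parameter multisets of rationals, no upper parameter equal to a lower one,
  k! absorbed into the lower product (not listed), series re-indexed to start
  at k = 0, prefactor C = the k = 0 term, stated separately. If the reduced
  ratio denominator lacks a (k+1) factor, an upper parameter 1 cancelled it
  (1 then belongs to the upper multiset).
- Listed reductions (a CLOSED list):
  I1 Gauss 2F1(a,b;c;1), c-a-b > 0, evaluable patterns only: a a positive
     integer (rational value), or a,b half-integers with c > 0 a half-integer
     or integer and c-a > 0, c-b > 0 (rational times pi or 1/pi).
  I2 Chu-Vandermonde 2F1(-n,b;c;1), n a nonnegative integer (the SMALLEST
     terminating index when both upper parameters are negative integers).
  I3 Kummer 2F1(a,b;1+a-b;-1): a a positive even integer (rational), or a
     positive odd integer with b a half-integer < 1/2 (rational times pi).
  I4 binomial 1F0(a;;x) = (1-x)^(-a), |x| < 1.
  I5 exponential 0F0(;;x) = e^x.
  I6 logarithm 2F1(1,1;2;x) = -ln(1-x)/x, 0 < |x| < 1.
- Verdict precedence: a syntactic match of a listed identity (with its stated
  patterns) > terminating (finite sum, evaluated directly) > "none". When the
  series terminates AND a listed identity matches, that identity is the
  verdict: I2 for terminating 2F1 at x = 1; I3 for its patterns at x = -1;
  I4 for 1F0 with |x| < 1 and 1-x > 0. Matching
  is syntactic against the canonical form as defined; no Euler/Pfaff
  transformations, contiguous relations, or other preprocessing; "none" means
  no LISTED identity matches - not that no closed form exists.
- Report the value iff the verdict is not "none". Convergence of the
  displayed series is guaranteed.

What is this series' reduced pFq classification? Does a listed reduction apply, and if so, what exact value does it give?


Structural cue: t_0 being -1, the running product (C = -1, x = -1/2) telescopes to a rising factorial.
Adjacent-term ratio: r(k) = -\frac{1}{2} * (k-\frac{2}{5}) (k+\frac{4}{5}) / [(k+\frac{5}{6}) (k+1) (k+1)] - rational in k, leading ratio -\frac{1}{2}; with t_0 = -1, classification follows.

With C = -1: the canonical form is 2F2(-\frac{2}{5}, \frac{4}{5}; \frac{5}{6}, 1; -\frac{1}{2}). Verdict: none. No listed pattern accepts 2F2(-\frac{2}{5}, \frac{4}{5}; \frac{5}{6}, 1; -\frac{1}{2}).
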